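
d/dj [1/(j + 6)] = -1/(j + 6)^2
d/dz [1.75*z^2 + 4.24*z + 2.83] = 3.5*z + 4.24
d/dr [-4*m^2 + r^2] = 2*r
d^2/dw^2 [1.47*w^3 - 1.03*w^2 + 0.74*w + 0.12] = 8.82*w - 2.06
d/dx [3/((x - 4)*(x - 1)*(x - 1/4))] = 36*(-4*x^2 + 14*x - 7)/(16*x^6 - 168*x^5 + 609*x^4 - 914*x^3 + 609*x^2 - 168*x + 16)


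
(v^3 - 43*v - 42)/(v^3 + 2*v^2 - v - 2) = (v^2 - v - 42)/(v^2 + v - 2)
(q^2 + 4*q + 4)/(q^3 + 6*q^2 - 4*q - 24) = (q + 2)/(q^2 + 4*q - 12)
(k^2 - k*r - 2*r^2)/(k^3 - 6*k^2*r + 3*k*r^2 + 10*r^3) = 1/(k - 5*r)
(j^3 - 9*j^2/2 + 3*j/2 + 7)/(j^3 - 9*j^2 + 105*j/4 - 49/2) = 2*(j + 1)/(2*j - 7)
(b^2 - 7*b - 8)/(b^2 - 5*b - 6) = (b - 8)/(b - 6)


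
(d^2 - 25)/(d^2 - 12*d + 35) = (d + 5)/(d - 7)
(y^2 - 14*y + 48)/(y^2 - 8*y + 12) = (y - 8)/(y - 2)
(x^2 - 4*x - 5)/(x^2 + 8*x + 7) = (x - 5)/(x + 7)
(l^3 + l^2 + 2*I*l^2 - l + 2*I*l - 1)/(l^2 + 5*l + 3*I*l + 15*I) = (l^3 + l^2*(1 + 2*I) + l*(-1 + 2*I) - 1)/(l^2 + l*(5 + 3*I) + 15*I)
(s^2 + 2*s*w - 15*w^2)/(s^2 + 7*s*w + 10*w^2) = (s - 3*w)/(s + 2*w)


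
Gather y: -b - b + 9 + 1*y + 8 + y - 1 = -2*b + 2*y + 16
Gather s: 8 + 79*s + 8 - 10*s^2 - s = -10*s^2 + 78*s + 16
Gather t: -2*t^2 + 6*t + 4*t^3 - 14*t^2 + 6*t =4*t^3 - 16*t^2 + 12*t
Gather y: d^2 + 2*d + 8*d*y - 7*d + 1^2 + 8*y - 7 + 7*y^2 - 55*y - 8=d^2 - 5*d + 7*y^2 + y*(8*d - 47) - 14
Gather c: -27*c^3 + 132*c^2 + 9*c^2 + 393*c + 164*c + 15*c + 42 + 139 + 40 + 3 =-27*c^3 + 141*c^2 + 572*c + 224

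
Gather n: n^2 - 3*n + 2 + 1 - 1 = n^2 - 3*n + 2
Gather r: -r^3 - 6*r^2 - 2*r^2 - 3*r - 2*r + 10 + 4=-r^3 - 8*r^2 - 5*r + 14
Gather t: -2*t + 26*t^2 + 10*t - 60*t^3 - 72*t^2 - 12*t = -60*t^3 - 46*t^2 - 4*t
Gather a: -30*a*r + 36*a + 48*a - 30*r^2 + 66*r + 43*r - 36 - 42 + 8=a*(84 - 30*r) - 30*r^2 + 109*r - 70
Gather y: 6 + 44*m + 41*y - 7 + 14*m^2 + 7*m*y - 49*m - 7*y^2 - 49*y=14*m^2 - 5*m - 7*y^2 + y*(7*m - 8) - 1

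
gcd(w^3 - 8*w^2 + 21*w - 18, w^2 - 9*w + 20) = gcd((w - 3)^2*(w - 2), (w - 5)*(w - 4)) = 1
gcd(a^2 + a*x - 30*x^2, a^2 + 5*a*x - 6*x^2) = a + 6*x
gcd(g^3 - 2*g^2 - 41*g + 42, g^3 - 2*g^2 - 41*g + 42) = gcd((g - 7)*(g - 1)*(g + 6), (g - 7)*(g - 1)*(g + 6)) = g^3 - 2*g^2 - 41*g + 42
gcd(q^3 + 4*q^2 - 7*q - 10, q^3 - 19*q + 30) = q^2 + 3*q - 10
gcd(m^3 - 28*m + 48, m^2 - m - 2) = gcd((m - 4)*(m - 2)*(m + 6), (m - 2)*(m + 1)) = m - 2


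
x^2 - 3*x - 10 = (x - 5)*(x + 2)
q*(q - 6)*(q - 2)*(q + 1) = q^4 - 7*q^3 + 4*q^2 + 12*q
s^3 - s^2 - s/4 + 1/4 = (s - 1)*(s - 1/2)*(s + 1/2)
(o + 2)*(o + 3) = o^2 + 5*o + 6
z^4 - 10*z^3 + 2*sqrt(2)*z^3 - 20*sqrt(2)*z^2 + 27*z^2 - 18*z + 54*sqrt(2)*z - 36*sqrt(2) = (z - 6)*(z - 3)*(z - 1)*(z + 2*sqrt(2))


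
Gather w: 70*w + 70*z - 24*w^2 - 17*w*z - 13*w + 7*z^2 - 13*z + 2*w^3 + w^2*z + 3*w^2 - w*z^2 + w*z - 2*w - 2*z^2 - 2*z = 2*w^3 + w^2*(z - 21) + w*(-z^2 - 16*z + 55) + 5*z^2 + 55*z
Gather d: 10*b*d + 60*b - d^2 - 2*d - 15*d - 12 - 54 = 60*b - d^2 + d*(10*b - 17) - 66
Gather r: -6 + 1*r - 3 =r - 9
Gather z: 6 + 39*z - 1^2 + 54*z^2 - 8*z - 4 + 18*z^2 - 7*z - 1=72*z^2 + 24*z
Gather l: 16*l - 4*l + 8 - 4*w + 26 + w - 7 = 12*l - 3*w + 27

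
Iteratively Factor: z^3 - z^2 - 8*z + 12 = (z + 3)*(z^2 - 4*z + 4) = (z - 2)*(z + 3)*(z - 2)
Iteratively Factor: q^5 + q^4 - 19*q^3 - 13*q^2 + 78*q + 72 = (q - 3)*(q^4 + 4*q^3 - 7*q^2 - 34*q - 24) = (q - 3)*(q + 4)*(q^3 - 7*q - 6) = (q - 3)*(q + 2)*(q + 4)*(q^2 - 2*q - 3) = (q - 3)^2*(q + 2)*(q + 4)*(q + 1)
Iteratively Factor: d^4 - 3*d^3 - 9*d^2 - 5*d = (d - 5)*(d^3 + 2*d^2 + d) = d*(d - 5)*(d^2 + 2*d + 1) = d*(d - 5)*(d + 1)*(d + 1)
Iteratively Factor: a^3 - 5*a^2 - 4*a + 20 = (a + 2)*(a^2 - 7*a + 10) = (a - 2)*(a + 2)*(a - 5)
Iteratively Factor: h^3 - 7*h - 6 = (h - 3)*(h^2 + 3*h + 2) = (h - 3)*(h + 2)*(h + 1)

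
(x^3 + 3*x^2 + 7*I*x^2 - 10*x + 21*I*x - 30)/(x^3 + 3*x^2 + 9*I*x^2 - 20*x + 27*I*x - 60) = (x + 2*I)/(x + 4*I)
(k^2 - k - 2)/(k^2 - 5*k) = (k^2 - k - 2)/(k*(k - 5))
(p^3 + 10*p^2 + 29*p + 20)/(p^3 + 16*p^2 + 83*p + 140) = (p + 1)/(p + 7)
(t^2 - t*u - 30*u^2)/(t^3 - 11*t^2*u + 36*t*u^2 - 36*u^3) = (t + 5*u)/(t^2 - 5*t*u + 6*u^2)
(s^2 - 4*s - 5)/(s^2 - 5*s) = (s + 1)/s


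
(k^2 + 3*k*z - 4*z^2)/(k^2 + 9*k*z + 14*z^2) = (k^2 + 3*k*z - 4*z^2)/(k^2 + 9*k*z + 14*z^2)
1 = 1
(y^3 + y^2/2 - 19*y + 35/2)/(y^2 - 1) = (2*y^2 + 3*y - 35)/(2*(y + 1))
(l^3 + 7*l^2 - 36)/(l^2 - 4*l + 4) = (l^2 + 9*l + 18)/(l - 2)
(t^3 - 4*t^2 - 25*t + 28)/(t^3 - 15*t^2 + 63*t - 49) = (t + 4)/(t - 7)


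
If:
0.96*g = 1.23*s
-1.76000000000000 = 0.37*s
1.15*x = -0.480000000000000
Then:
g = -6.09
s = -4.76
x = -0.42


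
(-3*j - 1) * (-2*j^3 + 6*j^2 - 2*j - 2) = 6*j^4 - 16*j^3 + 8*j + 2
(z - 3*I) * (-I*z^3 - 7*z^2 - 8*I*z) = -I*z^4 - 10*z^3 + 13*I*z^2 - 24*z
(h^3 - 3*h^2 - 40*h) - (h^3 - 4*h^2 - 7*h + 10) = h^2 - 33*h - 10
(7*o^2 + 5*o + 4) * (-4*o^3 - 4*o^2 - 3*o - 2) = -28*o^5 - 48*o^4 - 57*o^3 - 45*o^2 - 22*o - 8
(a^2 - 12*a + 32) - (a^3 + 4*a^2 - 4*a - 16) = -a^3 - 3*a^2 - 8*a + 48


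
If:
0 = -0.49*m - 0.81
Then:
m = -1.65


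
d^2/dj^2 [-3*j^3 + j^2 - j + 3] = 2 - 18*j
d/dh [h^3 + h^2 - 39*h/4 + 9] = 3*h^2 + 2*h - 39/4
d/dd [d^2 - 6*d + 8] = 2*d - 6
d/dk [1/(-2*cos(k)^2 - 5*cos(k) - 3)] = -(4*cos(k) + 5)*sin(k)/(5*cos(k) + cos(2*k) + 4)^2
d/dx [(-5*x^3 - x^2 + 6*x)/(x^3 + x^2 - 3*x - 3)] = 2*(-2*x^4 + 9*x^3 + 21*x^2 + 3*x - 9)/(x^6 + 2*x^5 - 5*x^4 - 12*x^3 + 3*x^2 + 18*x + 9)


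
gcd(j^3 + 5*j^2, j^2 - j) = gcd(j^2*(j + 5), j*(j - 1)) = j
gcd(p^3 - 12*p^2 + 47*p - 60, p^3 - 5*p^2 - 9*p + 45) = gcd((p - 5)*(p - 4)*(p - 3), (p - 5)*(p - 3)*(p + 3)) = p^2 - 8*p + 15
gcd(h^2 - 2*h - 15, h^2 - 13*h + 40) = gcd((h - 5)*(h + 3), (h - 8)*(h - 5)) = h - 5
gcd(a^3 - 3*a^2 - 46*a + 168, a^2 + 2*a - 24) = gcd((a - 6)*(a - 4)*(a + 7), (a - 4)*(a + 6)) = a - 4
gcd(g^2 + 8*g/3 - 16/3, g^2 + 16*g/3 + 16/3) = g + 4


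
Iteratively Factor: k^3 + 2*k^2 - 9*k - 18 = (k + 3)*(k^2 - k - 6) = (k + 2)*(k + 3)*(k - 3)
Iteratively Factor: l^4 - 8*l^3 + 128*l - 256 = (l - 4)*(l^3 - 4*l^2 - 16*l + 64) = (l - 4)^2*(l^2 - 16) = (l - 4)^2*(l + 4)*(l - 4)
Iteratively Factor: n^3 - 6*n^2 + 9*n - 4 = (n - 4)*(n^2 - 2*n + 1) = (n - 4)*(n - 1)*(n - 1)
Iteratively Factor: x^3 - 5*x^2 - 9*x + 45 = (x - 3)*(x^2 - 2*x - 15) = (x - 3)*(x + 3)*(x - 5)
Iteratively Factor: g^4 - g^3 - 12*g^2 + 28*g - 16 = (g - 2)*(g^3 + g^2 - 10*g + 8) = (g - 2)*(g - 1)*(g^2 + 2*g - 8) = (g - 2)^2*(g - 1)*(g + 4)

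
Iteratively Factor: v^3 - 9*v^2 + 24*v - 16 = (v - 4)*(v^2 - 5*v + 4) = (v - 4)*(v - 1)*(v - 4)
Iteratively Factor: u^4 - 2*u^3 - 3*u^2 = (u + 1)*(u^3 - 3*u^2) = u*(u + 1)*(u^2 - 3*u) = u^2*(u + 1)*(u - 3)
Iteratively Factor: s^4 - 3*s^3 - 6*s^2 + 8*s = (s - 4)*(s^3 + s^2 - 2*s) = (s - 4)*(s + 2)*(s^2 - s) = s*(s - 4)*(s + 2)*(s - 1)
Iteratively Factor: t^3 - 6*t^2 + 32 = (t + 2)*(t^2 - 8*t + 16) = (t - 4)*(t + 2)*(t - 4)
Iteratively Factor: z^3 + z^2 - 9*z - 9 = (z - 3)*(z^2 + 4*z + 3) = (z - 3)*(z + 1)*(z + 3)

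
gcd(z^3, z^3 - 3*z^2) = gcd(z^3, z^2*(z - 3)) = z^2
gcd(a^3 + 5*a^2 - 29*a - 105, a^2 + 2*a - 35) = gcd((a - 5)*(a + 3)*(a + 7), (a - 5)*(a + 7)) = a^2 + 2*a - 35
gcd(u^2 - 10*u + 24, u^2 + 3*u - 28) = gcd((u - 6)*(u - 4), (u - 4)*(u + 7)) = u - 4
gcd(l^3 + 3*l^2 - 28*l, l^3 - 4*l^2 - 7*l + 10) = 1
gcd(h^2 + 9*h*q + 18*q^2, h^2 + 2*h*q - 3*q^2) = h + 3*q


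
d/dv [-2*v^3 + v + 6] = 1 - 6*v^2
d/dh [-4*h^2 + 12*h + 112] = 12 - 8*h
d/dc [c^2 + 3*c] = 2*c + 3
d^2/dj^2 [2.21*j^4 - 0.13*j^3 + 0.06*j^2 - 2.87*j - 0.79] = 26.52*j^2 - 0.78*j + 0.12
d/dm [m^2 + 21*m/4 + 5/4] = 2*m + 21/4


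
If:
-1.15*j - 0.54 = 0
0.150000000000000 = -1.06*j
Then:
No Solution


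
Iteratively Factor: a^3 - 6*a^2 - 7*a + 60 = (a + 3)*(a^2 - 9*a + 20) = (a - 5)*(a + 3)*(a - 4)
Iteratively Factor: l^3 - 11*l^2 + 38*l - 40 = (l - 2)*(l^2 - 9*l + 20) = (l - 5)*(l - 2)*(l - 4)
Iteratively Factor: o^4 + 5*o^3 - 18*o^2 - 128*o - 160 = (o + 4)*(o^3 + o^2 - 22*o - 40) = (o + 2)*(o + 4)*(o^2 - o - 20) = (o - 5)*(o + 2)*(o + 4)*(o + 4)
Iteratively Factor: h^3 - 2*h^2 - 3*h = (h + 1)*(h^2 - 3*h) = h*(h + 1)*(h - 3)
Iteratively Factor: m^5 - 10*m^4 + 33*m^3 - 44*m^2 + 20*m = (m - 2)*(m^4 - 8*m^3 + 17*m^2 - 10*m) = m*(m - 2)*(m^3 - 8*m^2 + 17*m - 10) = m*(m - 5)*(m - 2)*(m^2 - 3*m + 2) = m*(m - 5)*(m - 2)^2*(m - 1)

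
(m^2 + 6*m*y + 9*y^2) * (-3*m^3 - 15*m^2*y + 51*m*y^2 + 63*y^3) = -3*m^5 - 33*m^4*y - 66*m^3*y^2 + 234*m^2*y^3 + 837*m*y^4 + 567*y^5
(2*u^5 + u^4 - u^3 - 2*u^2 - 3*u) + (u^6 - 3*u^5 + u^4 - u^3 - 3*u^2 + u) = u^6 - u^5 + 2*u^4 - 2*u^3 - 5*u^2 - 2*u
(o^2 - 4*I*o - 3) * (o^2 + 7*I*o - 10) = o^4 + 3*I*o^3 + 15*o^2 + 19*I*o + 30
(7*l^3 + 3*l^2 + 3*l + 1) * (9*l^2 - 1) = 63*l^5 + 27*l^4 + 20*l^3 + 6*l^2 - 3*l - 1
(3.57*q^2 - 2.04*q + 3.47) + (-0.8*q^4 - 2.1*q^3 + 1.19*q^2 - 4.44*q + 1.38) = -0.8*q^4 - 2.1*q^3 + 4.76*q^2 - 6.48*q + 4.85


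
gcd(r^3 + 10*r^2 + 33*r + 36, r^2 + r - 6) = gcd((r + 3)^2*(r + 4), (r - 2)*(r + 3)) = r + 3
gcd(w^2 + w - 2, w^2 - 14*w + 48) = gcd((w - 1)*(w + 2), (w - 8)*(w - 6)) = 1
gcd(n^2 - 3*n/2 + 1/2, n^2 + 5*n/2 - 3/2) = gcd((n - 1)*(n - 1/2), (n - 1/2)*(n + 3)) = n - 1/2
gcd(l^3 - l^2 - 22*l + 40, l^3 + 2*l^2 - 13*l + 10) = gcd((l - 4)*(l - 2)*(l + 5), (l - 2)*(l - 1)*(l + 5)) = l^2 + 3*l - 10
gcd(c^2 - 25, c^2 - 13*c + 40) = c - 5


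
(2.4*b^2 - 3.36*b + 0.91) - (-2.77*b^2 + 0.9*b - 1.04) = 5.17*b^2 - 4.26*b + 1.95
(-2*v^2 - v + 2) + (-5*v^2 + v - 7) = -7*v^2 - 5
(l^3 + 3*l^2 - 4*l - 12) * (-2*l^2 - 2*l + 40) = -2*l^5 - 8*l^4 + 42*l^3 + 152*l^2 - 136*l - 480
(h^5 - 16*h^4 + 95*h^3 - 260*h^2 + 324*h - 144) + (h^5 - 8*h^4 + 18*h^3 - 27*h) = 2*h^5 - 24*h^4 + 113*h^3 - 260*h^2 + 297*h - 144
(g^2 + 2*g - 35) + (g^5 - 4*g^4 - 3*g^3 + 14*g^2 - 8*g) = g^5 - 4*g^4 - 3*g^3 + 15*g^2 - 6*g - 35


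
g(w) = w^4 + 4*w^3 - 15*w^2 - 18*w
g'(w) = 4*w^3 + 12*w^2 - 30*w - 18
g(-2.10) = -45.95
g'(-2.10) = 60.88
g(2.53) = -35.80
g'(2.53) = 47.69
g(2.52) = -36.28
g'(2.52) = 46.62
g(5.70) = 1206.42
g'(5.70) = 941.65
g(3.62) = 99.75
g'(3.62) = 220.40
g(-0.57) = 4.75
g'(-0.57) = 2.26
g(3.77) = 135.28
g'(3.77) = 253.79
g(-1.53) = -16.42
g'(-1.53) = 41.66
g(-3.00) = -108.00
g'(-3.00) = 72.00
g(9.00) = 8100.00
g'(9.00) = 3600.00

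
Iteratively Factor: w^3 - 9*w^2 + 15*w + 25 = (w + 1)*(w^2 - 10*w + 25) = (w - 5)*(w + 1)*(w - 5)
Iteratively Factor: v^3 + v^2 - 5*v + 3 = (v - 1)*(v^2 + 2*v - 3) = (v - 1)*(v + 3)*(v - 1)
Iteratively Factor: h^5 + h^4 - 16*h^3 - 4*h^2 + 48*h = (h + 4)*(h^4 - 3*h^3 - 4*h^2 + 12*h) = h*(h + 4)*(h^3 - 3*h^2 - 4*h + 12) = h*(h + 2)*(h + 4)*(h^2 - 5*h + 6) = h*(h - 3)*(h + 2)*(h + 4)*(h - 2)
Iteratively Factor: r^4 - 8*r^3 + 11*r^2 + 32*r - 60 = (r - 5)*(r^3 - 3*r^2 - 4*r + 12) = (r - 5)*(r - 3)*(r^2 - 4) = (r - 5)*(r - 3)*(r - 2)*(r + 2)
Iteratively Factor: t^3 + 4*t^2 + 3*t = (t + 3)*(t^2 + t) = (t + 1)*(t + 3)*(t)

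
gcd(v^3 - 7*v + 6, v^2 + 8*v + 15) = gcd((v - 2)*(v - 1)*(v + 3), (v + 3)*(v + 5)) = v + 3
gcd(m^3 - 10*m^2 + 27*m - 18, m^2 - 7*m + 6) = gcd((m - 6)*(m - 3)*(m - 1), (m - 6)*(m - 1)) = m^2 - 7*m + 6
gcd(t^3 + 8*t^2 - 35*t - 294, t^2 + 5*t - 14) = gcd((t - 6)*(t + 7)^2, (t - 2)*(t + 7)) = t + 7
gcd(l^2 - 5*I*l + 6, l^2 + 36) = l - 6*I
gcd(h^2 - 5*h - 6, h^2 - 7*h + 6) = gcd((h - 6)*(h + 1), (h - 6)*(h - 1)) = h - 6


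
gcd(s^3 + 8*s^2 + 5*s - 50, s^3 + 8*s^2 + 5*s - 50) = s^3 + 8*s^2 + 5*s - 50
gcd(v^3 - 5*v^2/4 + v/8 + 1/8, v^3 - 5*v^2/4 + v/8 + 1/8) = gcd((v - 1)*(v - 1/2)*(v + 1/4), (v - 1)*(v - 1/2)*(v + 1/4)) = v^3 - 5*v^2/4 + v/8 + 1/8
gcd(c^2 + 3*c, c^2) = c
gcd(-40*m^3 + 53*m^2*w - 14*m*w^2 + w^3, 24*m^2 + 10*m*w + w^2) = 1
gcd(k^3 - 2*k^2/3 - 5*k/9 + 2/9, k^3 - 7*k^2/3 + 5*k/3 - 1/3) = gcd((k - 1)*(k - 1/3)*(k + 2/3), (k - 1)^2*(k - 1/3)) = k^2 - 4*k/3 + 1/3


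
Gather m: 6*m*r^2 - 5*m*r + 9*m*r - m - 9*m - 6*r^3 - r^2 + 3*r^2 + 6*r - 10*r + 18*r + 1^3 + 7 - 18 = m*(6*r^2 + 4*r - 10) - 6*r^3 + 2*r^2 + 14*r - 10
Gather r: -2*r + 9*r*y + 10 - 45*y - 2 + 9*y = r*(9*y - 2) - 36*y + 8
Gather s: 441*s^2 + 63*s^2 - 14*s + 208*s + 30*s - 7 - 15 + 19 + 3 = 504*s^2 + 224*s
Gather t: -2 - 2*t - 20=-2*t - 22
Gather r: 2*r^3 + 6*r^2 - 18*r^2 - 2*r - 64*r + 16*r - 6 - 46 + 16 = 2*r^3 - 12*r^2 - 50*r - 36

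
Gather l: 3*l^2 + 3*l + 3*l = 3*l^2 + 6*l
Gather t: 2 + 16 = 18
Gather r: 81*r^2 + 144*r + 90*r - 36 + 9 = 81*r^2 + 234*r - 27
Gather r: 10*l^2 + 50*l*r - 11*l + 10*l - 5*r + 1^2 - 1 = 10*l^2 - l + r*(50*l - 5)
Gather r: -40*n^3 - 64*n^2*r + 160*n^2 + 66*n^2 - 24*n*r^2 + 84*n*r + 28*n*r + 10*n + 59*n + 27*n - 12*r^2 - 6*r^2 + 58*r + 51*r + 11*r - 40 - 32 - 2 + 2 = -40*n^3 + 226*n^2 + 96*n + r^2*(-24*n - 18) + r*(-64*n^2 + 112*n + 120) - 72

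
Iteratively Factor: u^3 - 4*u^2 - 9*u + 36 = (u + 3)*(u^2 - 7*u + 12) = (u - 3)*(u + 3)*(u - 4)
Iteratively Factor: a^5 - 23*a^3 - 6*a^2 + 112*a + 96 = (a - 3)*(a^4 + 3*a^3 - 14*a^2 - 48*a - 32) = (a - 3)*(a + 2)*(a^3 + a^2 - 16*a - 16) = (a - 4)*(a - 3)*(a + 2)*(a^2 + 5*a + 4) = (a - 4)*(a - 3)*(a + 2)*(a + 4)*(a + 1)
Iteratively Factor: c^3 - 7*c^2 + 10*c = (c)*(c^2 - 7*c + 10) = c*(c - 5)*(c - 2)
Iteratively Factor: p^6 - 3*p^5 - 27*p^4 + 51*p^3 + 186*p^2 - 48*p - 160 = (p + 2)*(p^5 - 5*p^4 - 17*p^3 + 85*p^2 + 16*p - 80) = (p - 4)*(p + 2)*(p^4 - p^3 - 21*p^2 + p + 20) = (p - 4)*(p + 1)*(p + 2)*(p^3 - 2*p^2 - 19*p + 20) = (p - 5)*(p - 4)*(p + 1)*(p + 2)*(p^2 + 3*p - 4) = (p - 5)*(p - 4)*(p + 1)*(p + 2)*(p + 4)*(p - 1)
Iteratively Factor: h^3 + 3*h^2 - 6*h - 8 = (h + 4)*(h^2 - h - 2) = (h + 1)*(h + 4)*(h - 2)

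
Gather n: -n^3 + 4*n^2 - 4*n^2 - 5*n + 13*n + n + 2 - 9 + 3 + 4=-n^3 + 9*n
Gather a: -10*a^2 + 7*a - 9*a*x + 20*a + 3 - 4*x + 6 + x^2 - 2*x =-10*a^2 + a*(27 - 9*x) + x^2 - 6*x + 9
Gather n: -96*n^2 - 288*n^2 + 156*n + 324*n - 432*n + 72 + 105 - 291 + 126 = -384*n^2 + 48*n + 12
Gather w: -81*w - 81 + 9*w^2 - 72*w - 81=9*w^2 - 153*w - 162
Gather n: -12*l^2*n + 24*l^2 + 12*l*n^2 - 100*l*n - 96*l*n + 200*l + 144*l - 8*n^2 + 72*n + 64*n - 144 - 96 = 24*l^2 + 344*l + n^2*(12*l - 8) + n*(-12*l^2 - 196*l + 136) - 240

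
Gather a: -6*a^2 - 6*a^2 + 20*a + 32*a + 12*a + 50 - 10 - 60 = -12*a^2 + 64*a - 20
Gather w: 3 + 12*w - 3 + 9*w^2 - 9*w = 9*w^2 + 3*w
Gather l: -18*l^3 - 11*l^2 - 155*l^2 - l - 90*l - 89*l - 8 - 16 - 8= -18*l^3 - 166*l^2 - 180*l - 32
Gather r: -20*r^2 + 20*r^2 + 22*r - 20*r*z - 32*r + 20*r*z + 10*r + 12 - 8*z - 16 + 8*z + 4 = 0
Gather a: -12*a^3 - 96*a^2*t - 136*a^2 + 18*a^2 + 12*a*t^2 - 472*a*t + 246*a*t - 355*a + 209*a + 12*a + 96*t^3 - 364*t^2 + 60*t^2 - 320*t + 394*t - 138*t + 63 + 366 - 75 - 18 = -12*a^3 + a^2*(-96*t - 118) + a*(12*t^2 - 226*t - 134) + 96*t^3 - 304*t^2 - 64*t + 336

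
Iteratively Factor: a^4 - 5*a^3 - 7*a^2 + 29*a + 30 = (a + 1)*(a^3 - 6*a^2 - a + 30) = (a + 1)*(a + 2)*(a^2 - 8*a + 15) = (a - 3)*(a + 1)*(a + 2)*(a - 5)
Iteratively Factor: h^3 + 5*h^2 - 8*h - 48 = (h + 4)*(h^2 + h - 12) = (h - 3)*(h + 4)*(h + 4)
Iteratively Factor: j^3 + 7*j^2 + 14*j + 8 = (j + 4)*(j^2 + 3*j + 2) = (j + 2)*(j + 4)*(j + 1)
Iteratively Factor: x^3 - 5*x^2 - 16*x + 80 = (x - 4)*(x^2 - x - 20) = (x - 4)*(x + 4)*(x - 5)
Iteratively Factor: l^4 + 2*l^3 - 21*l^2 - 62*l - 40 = (l + 4)*(l^3 - 2*l^2 - 13*l - 10) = (l + 1)*(l + 4)*(l^2 - 3*l - 10) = (l - 5)*(l + 1)*(l + 4)*(l + 2)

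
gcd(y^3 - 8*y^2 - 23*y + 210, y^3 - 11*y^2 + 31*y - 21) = y - 7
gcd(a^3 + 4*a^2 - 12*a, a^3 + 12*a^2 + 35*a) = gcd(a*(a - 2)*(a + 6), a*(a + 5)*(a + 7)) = a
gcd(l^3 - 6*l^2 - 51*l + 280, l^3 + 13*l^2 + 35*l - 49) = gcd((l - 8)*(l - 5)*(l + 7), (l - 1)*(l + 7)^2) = l + 7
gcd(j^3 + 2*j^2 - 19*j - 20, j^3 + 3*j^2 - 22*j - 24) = j^2 - 3*j - 4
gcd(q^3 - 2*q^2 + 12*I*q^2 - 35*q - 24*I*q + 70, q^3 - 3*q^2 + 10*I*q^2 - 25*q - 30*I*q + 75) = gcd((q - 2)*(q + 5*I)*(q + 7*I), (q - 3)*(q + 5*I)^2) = q + 5*I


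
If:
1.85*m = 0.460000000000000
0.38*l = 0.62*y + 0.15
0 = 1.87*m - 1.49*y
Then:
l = 0.90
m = 0.25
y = 0.31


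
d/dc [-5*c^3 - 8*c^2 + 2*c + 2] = -15*c^2 - 16*c + 2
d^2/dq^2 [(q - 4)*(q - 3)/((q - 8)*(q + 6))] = 10*(-q^3 + 36*q^2 - 216*q + 720)/(q^6 - 6*q^5 - 132*q^4 + 568*q^3 + 6336*q^2 - 13824*q - 110592)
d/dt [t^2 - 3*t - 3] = 2*t - 3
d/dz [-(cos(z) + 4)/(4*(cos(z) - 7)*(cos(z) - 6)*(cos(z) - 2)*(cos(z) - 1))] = (-3*cos(z)^4 + 16*cos(z)^3 + 109*cos(z)^2 - 664*cos(z) + 692)*sin(z)/(4*(cos(z) - 7)^2*(cos(z) - 6)^2*(cos(z) - 2)^2*(cos(z) - 1)^2)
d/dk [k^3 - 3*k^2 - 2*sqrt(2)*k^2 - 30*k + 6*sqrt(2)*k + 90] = 3*k^2 - 6*k - 4*sqrt(2)*k - 30 + 6*sqrt(2)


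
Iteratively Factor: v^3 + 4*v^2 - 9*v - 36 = (v + 4)*(v^2 - 9) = (v - 3)*(v + 4)*(v + 3)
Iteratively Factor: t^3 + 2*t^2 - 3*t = (t + 3)*(t^2 - t) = (t - 1)*(t + 3)*(t)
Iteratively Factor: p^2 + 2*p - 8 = (p + 4)*(p - 2)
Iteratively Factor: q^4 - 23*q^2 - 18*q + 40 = (q + 2)*(q^3 - 2*q^2 - 19*q + 20) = (q + 2)*(q + 4)*(q^2 - 6*q + 5) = (q - 1)*(q + 2)*(q + 4)*(q - 5)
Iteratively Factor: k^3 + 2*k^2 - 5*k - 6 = (k - 2)*(k^2 + 4*k + 3) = (k - 2)*(k + 3)*(k + 1)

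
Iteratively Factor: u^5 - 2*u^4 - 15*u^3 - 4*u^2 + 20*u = (u)*(u^4 - 2*u^3 - 15*u^2 - 4*u + 20) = u*(u + 2)*(u^3 - 4*u^2 - 7*u + 10) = u*(u - 5)*(u + 2)*(u^2 + u - 2) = u*(u - 5)*(u + 2)^2*(u - 1)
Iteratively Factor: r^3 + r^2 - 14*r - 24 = (r - 4)*(r^2 + 5*r + 6) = (r - 4)*(r + 3)*(r + 2)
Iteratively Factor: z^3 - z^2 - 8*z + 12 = (z - 2)*(z^2 + z - 6) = (z - 2)^2*(z + 3)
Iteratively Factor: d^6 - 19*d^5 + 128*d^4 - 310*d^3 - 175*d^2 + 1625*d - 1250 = (d - 5)*(d^5 - 14*d^4 + 58*d^3 - 20*d^2 - 275*d + 250) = (d - 5)*(d + 2)*(d^4 - 16*d^3 + 90*d^2 - 200*d + 125) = (d - 5)*(d - 1)*(d + 2)*(d^3 - 15*d^2 + 75*d - 125) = (d - 5)^2*(d - 1)*(d + 2)*(d^2 - 10*d + 25) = (d - 5)^3*(d - 1)*(d + 2)*(d - 5)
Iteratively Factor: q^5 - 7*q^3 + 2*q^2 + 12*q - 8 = (q - 2)*(q^4 + 2*q^3 - 3*q^2 - 4*q + 4) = (q - 2)*(q + 2)*(q^3 - 3*q + 2) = (q - 2)*(q - 1)*(q + 2)*(q^2 + q - 2) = (q - 2)*(q - 1)^2*(q + 2)*(q + 2)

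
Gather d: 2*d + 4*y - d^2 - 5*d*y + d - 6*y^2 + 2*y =-d^2 + d*(3 - 5*y) - 6*y^2 + 6*y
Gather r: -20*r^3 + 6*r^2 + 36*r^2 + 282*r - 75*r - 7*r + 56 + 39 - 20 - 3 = -20*r^3 + 42*r^2 + 200*r + 72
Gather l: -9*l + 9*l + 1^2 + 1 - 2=0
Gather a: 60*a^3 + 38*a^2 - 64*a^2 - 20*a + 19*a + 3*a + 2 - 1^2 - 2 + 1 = 60*a^3 - 26*a^2 + 2*a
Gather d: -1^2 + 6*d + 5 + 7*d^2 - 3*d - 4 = 7*d^2 + 3*d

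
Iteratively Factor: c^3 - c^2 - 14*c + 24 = (c + 4)*(c^2 - 5*c + 6) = (c - 3)*(c + 4)*(c - 2)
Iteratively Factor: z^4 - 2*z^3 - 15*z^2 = (z)*(z^3 - 2*z^2 - 15*z) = z*(z + 3)*(z^2 - 5*z) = z*(z - 5)*(z + 3)*(z)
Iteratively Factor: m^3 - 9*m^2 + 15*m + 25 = (m - 5)*(m^2 - 4*m - 5) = (m - 5)^2*(m + 1)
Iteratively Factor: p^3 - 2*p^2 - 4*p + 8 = (p - 2)*(p^2 - 4) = (p - 2)*(p + 2)*(p - 2)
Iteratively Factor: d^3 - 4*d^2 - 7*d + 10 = (d - 5)*(d^2 + d - 2) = (d - 5)*(d - 1)*(d + 2)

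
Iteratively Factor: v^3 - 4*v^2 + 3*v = (v - 1)*(v^2 - 3*v) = (v - 3)*(v - 1)*(v)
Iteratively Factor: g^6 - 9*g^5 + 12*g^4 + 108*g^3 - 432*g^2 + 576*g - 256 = (g - 4)*(g^5 - 5*g^4 - 8*g^3 + 76*g^2 - 128*g + 64) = (g - 4)*(g - 2)*(g^4 - 3*g^3 - 14*g^2 + 48*g - 32) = (g - 4)*(g - 2)*(g - 1)*(g^3 - 2*g^2 - 16*g + 32) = (g - 4)*(g - 2)^2*(g - 1)*(g^2 - 16) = (g - 4)*(g - 2)^2*(g - 1)*(g + 4)*(g - 4)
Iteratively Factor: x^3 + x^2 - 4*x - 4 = (x + 1)*(x^2 - 4) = (x - 2)*(x + 1)*(x + 2)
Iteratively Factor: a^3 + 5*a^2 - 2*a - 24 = (a + 3)*(a^2 + 2*a - 8) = (a + 3)*(a + 4)*(a - 2)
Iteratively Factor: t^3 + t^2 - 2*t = (t)*(t^2 + t - 2) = t*(t - 1)*(t + 2)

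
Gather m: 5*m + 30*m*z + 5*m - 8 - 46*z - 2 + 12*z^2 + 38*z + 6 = m*(30*z + 10) + 12*z^2 - 8*z - 4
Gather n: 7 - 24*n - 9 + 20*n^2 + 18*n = 20*n^2 - 6*n - 2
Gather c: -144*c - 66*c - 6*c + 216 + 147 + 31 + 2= 396 - 216*c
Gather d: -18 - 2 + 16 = -4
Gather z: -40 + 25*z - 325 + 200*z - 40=225*z - 405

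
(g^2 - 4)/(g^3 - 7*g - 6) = (g - 2)/(g^2 - 2*g - 3)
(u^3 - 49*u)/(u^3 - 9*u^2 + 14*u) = (u + 7)/(u - 2)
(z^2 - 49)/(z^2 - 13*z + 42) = (z + 7)/(z - 6)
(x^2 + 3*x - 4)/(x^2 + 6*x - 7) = (x + 4)/(x + 7)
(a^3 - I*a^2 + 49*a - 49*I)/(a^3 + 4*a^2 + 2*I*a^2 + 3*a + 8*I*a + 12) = (a^2 + 49)/(a^2 + a*(4 + 3*I) + 12*I)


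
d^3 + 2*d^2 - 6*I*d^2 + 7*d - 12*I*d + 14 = (d + 2)*(d - 7*I)*(d + I)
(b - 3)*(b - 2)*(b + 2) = b^3 - 3*b^2 - 4*b + 12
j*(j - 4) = j^2 - 4*j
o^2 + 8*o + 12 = (o + 2)*(o + 6)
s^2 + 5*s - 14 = (s - 2)*(s + 7)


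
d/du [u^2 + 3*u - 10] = 2*u + 3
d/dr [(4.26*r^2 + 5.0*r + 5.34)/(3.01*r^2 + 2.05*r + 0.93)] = (-6.317*r^2 - 24.2232*r - 6.297)/(9.0601*r^4 + 12.341*r^3 + 9.8011*r^2 + 3.813*r + 0.8649)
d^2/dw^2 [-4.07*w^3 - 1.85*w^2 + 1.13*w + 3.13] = -24.42*w - 3.7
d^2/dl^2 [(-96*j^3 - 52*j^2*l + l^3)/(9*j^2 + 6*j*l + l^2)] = j^2*(48*j - 50*l)/(81*j^4 + 108*j^3*l + 54*j^2*l^2 + 12*j*l^3 + l^4)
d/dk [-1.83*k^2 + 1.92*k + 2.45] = 1.92 - 3.66*k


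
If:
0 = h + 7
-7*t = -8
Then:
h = -7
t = 8/7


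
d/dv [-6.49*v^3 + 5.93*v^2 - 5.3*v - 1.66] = -19.47*v^2 + 11.86*v - 5.3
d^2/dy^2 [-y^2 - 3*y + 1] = -2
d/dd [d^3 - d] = 3*d^2 - 1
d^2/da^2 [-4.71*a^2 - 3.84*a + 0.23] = -9.42000000000000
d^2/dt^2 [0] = 0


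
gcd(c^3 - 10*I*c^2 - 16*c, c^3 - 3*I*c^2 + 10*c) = c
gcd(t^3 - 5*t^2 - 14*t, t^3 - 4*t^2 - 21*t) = t^2 - 7*t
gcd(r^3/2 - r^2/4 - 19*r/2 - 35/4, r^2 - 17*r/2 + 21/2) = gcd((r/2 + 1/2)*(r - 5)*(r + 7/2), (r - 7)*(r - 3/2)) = 1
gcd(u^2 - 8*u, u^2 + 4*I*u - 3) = 1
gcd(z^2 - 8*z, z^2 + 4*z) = z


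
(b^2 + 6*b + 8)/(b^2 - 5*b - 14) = (b + 4)/(b - 7)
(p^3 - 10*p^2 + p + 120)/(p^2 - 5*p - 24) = p - 5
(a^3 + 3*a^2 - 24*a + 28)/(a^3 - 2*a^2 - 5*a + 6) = (a^3 + 3*a^2 - 24*a + 28)/(a^3 - 2*a^2 - 5*a + 6)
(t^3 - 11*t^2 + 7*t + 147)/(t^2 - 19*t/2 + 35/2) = 2*(t^2 - 4*t - 21)/(2*t - 5)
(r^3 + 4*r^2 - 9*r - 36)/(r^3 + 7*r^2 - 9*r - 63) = (r + 4)/(r + 7)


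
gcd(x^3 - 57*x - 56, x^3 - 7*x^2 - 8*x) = x^2 - 7*x - 8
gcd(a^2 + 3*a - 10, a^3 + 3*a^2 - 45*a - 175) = a + 5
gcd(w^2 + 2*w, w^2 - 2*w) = w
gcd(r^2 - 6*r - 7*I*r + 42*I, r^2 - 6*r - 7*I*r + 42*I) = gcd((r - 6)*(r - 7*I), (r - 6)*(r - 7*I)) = r^2 + r*(-6 - 7*I) + 42*I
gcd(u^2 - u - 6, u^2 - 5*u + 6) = u - 3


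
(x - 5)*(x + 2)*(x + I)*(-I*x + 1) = -I*x^4 + 2*x^3 + 3*I*x^3 - 6*x^2 + 11*I*x^2 - 20*x - 3*I*x - 10*I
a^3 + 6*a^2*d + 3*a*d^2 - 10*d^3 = (a - d)*(a + 2*d)*(a + 5*d)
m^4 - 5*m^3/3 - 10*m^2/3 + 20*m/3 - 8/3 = (m - 2)*(m - 1)*(m - 2/3)*(m + 2)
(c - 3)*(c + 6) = c^2 + 3*c - 18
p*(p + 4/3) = p^2 + 4*p/3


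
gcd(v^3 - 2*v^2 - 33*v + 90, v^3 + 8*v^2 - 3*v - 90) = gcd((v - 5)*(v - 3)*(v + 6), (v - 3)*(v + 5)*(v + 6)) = v^2 + 3*v - 18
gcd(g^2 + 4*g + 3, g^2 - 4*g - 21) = g + 3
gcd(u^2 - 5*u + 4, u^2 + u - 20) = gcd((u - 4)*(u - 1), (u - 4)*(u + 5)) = u - 4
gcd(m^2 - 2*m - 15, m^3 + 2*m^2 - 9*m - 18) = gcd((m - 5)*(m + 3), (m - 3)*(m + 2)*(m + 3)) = m + 3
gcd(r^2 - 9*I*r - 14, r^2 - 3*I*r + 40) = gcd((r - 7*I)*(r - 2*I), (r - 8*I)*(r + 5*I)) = 1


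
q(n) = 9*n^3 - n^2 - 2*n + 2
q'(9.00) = 2167.00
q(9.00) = 6464.00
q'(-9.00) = 2203.00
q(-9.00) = -6622.00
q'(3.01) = 236.60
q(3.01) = 232.36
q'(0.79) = 13.27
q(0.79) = 4.23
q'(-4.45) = 541.57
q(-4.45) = -801.99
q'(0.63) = 7.46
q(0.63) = 2.59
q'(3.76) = 372.20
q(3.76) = 458.76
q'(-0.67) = 11.46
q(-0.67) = 0.18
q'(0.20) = -1.32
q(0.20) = 1.63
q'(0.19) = -1.41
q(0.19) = 1.65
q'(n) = 27*n^2 - 2*n - 2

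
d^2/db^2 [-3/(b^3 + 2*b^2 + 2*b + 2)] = 6*((3*b + 2)*(b^3 + 2*b^2 + 2*b + 2) - (3*b^2 + 4*b + 2)^2)/(b^3 + 2*b^2 + 2*b + 2)^3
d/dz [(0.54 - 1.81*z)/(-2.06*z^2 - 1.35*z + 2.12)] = (-3.7286*z^2 + 2.2248*z - 3.1082)/(4.2436*z^4 + 5.562*z^3 - 6.9119*z^2 - 5.724*z + 4.4944)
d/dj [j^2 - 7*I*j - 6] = 2*j - 7*I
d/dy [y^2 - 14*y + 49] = 2*y - 14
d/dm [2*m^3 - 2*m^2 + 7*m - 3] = 6*m^2 - 4*m + 7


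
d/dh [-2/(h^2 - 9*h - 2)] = 2*(2*h - 9)/(-h^2 + 9*h + 2)^2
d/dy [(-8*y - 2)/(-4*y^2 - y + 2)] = 2*(16*y^2 + 4*y - (4*y + 1)*(8*y + 1) - 8)/(4*y^2 + y - 2)^2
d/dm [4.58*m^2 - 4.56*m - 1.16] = 9.16*m - 4.56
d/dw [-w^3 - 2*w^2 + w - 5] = -3*w^2 - 4*w + 1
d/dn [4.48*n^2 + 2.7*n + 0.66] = 8.96*n + 2.7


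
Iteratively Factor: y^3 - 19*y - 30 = (y - 5)*(y^2 + 5*y + 6) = (y - 5)*(y + 2)*(y + 3)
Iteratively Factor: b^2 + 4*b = (b + 4)*(b)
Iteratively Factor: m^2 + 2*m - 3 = (m + 3)*(m - 1)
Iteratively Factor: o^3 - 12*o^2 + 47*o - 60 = (o - 3)*(o^2 - 9*o + 20) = (o - 5)*(o - 3)*(o - 4)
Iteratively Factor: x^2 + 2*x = (x)*(x + 2)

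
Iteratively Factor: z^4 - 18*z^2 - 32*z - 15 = (z - 5)*(z^3 + 5*z^2 + 7*z + 3) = (z - 5)*(z + 1)*(z^2 + 4*z + 3) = (z - 5)*(z + 1)*(z + 3)*(z + 1)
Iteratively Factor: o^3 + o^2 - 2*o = (o)*(o^2 + o - 2) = o*(o + 2)*(o - 1)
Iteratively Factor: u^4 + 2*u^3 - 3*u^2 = (u + 3)*(u^3 - u^2) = (u - 1)*(u + 3)*(u^2) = u*(u - 1)*(u + 3)*(u)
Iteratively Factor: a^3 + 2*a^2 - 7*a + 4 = (a - 1)*(a^2 + 3*a - 4) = (a - 1)*(a + 4)*(a - 1)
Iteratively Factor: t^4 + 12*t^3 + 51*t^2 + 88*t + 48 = (t + 4)*(t^3 + 8*t^2 + 19*t + 12) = (t + 3)*(t + 4)*(t^2 + 5*t + 4) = (t + 3)*(t + 4)^2*(t + 1)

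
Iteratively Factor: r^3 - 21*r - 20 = (r + 4)*(r^2 - 4*r - 5) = (r - 5)*(r + 4)*(r + 1)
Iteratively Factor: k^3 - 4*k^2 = (k - 4)*(k^2) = k*(k - 4)*(k)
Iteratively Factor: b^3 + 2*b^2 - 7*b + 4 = (b - 1)*(b^2 + 3*b - 4) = (b - 1)^2*(b + 4)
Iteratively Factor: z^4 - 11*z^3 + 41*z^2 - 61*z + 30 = (z - 2)*(z^3 - 9*z^2 + 23*z - 15) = (z - 5)*(z - 2)*(z^2 - 4*z + 3) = (z - 5)*(z - 2)*(z - 1)*(z - 3)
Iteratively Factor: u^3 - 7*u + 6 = (u - 2)*(u^2 + 2*u - 3) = (u - 2)*(u + 3)*(u - 1)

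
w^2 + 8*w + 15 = (w + 3)*(w + 5)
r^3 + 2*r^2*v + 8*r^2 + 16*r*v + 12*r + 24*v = (r + 2)*(r + 6)*(r + 2*v)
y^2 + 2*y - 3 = (y - 1)*(y + 3)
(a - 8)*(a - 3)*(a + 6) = a^3 - 5*a^2 - 42*a + 144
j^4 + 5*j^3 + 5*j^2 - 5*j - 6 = (j - 1)*(j + 1)*(j + 2)*(j + 3)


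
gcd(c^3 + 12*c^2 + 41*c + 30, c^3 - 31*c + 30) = c + 6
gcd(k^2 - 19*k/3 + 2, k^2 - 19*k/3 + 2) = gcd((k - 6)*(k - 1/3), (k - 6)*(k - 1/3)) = k^2 - 19*k/3 + 2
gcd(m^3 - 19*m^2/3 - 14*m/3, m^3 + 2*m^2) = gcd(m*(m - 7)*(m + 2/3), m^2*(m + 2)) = m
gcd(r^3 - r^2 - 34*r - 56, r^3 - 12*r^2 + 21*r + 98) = r^2 - 5*r - 14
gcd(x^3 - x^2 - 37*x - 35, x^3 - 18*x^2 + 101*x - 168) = x - 7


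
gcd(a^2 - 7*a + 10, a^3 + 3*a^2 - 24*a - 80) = a - 5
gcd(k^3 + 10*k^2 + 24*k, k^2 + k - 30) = k + 6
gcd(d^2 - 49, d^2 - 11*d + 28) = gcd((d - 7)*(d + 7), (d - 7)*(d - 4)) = d - 7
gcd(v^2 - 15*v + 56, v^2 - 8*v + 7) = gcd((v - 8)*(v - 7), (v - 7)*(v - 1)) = v - 7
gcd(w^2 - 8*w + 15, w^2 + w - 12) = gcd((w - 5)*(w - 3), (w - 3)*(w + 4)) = w - 3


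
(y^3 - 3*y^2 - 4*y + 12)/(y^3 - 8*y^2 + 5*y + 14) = (y^2 - y - 6)/(y^2 - 6*y - 7)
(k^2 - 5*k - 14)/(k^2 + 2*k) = (k - 7)/k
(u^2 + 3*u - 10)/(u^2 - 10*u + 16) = (u + 5)/(u - 8)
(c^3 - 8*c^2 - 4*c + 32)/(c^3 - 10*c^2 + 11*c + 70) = (c^2 - 10*c + 16)/(c^2 - 12*c + 35)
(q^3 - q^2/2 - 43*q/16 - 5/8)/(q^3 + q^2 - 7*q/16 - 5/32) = 2*(q - 2)/(2*q - 1)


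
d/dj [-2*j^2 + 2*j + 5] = 2 - 4*j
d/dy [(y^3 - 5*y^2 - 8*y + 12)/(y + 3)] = 2*(y^3 + 2*y^2 - 15*y - 18)/(y^2 + 6*y + 9)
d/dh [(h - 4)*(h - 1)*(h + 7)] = 3*h^2 + 4*h - 31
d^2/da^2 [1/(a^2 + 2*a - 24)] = 2*(-a^2 - 2*a + 4*(a + 1)^2 + 24)/(a^2 + 2*a - 24)^3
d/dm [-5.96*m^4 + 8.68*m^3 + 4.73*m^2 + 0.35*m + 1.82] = -23.84*m^3 + 26.04*m^2 + 9.46*m + 0.35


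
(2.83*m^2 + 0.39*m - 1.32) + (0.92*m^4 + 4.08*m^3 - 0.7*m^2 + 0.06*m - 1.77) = 0.92*m^4 + 4.08*m^3 + 2.13*m^2 + 0.45*m - 3.09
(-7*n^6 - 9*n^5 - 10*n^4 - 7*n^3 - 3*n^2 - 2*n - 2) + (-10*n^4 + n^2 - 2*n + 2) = -7*n^6 - 9*n^5 - 20*n^4 - 7*n^3 - 2*n^2 - 4*n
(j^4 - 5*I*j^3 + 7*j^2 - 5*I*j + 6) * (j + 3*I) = j^5 - 2*I*j^4 + 22*j^3 + 16*I*j^2 + 21*j + 18*I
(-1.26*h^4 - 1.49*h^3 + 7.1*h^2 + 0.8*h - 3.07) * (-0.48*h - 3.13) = 0.6048*h^5 + 4.659*h^4 + 1.2557*h^3 - 22.607*h^2 - 1.0304*h + 9.6091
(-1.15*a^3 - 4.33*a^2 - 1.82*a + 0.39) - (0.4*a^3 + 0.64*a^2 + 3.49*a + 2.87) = -1.55*a^3 - 4.97*a^2 - 5.31*a - 2.48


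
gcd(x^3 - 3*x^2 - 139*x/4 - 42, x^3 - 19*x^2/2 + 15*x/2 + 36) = x^2 - 13*x/2 - 12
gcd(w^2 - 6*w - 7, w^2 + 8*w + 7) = w + 1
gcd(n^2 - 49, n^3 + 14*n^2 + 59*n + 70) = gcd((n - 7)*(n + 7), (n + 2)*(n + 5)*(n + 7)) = n + 7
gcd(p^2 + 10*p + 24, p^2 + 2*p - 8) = p + 4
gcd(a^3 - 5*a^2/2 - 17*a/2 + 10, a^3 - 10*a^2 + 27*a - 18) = a - 1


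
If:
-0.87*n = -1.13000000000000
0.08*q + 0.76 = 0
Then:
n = 1.30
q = -9.50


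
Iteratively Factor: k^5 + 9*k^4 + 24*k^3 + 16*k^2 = (k + 4)*(k^4 + 5*k^3 + 4*k^2) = (k + 1)*(k + 4)*(k^3 + 4*k^2) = k*(k + 1)*(k + 4)*(k^2 + 4*k) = k*(k + 1)*(k + 4)^2*(k)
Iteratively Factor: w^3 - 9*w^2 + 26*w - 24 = (w - 2)*(w^2 - 7*w + 12) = (w - 3)*(w - 2)*(w - 4)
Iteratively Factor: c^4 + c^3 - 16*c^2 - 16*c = (c)*(c^3 + c^2 - 16*c - 16) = c*(c + 1)*(c^2 - 16) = c*(c + 1)*(c + 4)*(c - 4)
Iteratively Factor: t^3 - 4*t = (t)*(t^2 - 4) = t*(t - 2)*(t + 2)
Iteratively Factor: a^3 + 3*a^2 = (a)*(a^2 + 3*a) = a^2*(a + 3)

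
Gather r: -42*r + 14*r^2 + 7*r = 14*r^2 - 35*r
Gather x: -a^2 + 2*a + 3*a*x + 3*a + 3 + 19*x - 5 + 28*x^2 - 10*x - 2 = -a^2 + 5*a + 28*x^2 + x*(3*a + 9) - 4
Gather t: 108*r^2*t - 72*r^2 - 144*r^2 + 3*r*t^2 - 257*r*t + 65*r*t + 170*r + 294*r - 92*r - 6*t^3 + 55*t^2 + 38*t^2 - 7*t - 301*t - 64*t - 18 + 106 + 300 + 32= -216*r^2 + 372*r - 6*t^3 + t^2*(3*r + 93) + t*(108*r^2 - 192*r - 372) + 420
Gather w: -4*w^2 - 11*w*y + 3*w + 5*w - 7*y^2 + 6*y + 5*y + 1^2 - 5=-4*w^2 + w*(8 - 11*y) - 7*y^2 + 11*y - 4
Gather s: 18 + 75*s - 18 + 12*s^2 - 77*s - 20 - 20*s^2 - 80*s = -8*s^2 - 82*s - 20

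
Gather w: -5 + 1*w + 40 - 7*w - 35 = -6*w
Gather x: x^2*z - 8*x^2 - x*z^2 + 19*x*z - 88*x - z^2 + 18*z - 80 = x^2*(z - 8) + x*(-z^2 + 19*z - 88) - z^2 + 18*z - 80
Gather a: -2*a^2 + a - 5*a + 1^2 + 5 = -2*a^2 - 4*a + 6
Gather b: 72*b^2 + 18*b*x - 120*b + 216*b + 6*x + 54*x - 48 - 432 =72*b^2 + b*(18*x + 96) + 60*x - 480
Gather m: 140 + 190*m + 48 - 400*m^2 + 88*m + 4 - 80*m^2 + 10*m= -480*m^2 + 288*m + 192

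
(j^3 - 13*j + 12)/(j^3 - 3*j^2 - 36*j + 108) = (j^2 + 3*j - 4)/(j^2 - 36)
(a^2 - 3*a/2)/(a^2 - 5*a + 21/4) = 2*a/(2*a - 7)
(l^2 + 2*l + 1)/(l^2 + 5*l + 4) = (l + 1)/(l + 4)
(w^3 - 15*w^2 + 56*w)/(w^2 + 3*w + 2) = w*(w^2 - 15*w + 56)/(w^2 + 3*w + 2)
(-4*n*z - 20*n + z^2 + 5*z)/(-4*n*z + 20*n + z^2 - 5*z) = (z + 5)/(z - 5)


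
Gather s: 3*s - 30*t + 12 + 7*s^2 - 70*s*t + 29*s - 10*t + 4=7*s^2 + s*(32 - 70*t) - 40*t + 16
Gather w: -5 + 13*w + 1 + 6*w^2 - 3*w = 6*w^2 + 10*w - 4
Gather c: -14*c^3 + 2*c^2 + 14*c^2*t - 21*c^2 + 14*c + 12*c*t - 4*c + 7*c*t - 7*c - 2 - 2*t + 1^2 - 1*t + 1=-14*c^3 + c^2*(14*t - 19) + c*(19*t + 3) - 3*t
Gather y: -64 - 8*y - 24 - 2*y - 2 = -10*y - 90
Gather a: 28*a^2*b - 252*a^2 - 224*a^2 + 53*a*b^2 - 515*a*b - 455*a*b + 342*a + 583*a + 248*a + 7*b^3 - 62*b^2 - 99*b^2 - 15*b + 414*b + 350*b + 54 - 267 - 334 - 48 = a^2*(28*b - 476) + a*(53*b^2 - 970*b + 1173) + 7*b^3 - 161*b^2 + 749*b - 595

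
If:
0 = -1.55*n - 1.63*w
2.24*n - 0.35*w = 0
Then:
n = 0.00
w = 0.00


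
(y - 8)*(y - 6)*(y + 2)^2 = y^4 - 10*y^3 - 4*y^2 + 136*y + 192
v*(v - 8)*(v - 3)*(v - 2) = v^4 - 13*v^3 + 46*v^2 - 48*v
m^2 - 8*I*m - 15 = (m - 5*I)*(m - 3*I)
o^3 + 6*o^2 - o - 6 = (o - 1)*(o + 1)*(o + 6)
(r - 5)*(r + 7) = r^2 + 2*r - 35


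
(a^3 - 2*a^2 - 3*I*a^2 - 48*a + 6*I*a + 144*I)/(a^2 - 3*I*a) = a - 2 - 48/a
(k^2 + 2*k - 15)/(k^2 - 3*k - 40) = (k - 3)/(k - 8)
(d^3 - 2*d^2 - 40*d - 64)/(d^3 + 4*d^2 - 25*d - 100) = (d^2 - 6*d - 16)/(d^2 - 25)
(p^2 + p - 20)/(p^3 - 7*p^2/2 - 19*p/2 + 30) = 2*(p + 5)/(2*p^2 + p - 15)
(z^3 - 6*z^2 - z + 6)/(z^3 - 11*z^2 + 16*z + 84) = (z^2 - 1)/(z^2 - 5*z - 14)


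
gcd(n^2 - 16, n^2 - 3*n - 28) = n + 4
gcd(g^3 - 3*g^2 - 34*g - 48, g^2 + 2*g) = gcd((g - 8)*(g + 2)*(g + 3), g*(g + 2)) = g + 2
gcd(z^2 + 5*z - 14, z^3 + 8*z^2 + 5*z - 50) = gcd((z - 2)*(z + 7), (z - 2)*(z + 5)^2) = z - 2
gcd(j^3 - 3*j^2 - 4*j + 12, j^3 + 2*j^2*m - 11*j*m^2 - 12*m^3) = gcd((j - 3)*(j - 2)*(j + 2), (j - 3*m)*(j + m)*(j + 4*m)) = 1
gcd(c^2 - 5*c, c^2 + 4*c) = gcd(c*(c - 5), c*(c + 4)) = c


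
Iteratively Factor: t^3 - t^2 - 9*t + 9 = (t + 3)*(t^2 - 4*t + 3) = (t - 1)*(t + 3)*(t - 3)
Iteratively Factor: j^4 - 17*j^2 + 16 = (j - 4)*(j^3 + 4*j^2 - j - 4) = (j - 4)*(j + 1)*(j^2 + 3*j - 4) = (j - 4)*(j - 1)*(j + 1)*(j + 4)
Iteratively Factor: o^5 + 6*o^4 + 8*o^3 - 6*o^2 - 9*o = (o + 1)*(o^4 + 5*o^3 + 3*o^2 - 9*o) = o*(o + 1)*(o^3 + 5*o^2 + 3*o - 9) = o*(o + 1)*(o + 3)*(o^2 + 2*o - 3) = o*(o + 1)*(o + 3)^2*(o - 1)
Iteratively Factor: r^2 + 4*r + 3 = (r + 1)*(r + 3)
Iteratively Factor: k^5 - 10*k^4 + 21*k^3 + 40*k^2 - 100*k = (k - 5)*(k^4 - 5*k^3 - 4*k^2 + 20*k) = k*(k - 5)*(k^3 - 5*k^2 - 4*k + 20) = k*(k - 5)*(k - 2)*(k^2 - 3*k - 10) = k*(k - 5)*(k - 2)*(k + 2)*(k - 5)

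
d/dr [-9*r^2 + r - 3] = 1 - 18*r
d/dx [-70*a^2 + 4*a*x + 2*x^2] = 4*a + 4*x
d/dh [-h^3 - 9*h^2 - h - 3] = -3*h^2 - 18*h - 1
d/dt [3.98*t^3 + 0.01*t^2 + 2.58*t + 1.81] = 11.94*t^2 + 0.02*t + 2.58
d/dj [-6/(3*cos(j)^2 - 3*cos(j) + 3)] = 2*(1 - 2*cos(j))*sin(j)/(sin(j)^2 + cos(j) - 2)^2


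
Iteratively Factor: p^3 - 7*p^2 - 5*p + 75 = (p + 3)*(p^2 - 10*p + 25) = (p - 5)*(p + 3)*(p - 5)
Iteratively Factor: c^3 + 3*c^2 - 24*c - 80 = (c + 4)*(c^2 - c - 20) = (c - 5)*(c + 4)*(c + 4)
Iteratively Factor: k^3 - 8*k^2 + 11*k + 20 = (k - 4)*(k^2 - 4*k - 5) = (k - 4)*(k + 1)*(k - 5)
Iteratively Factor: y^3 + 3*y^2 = (y)*(y^2 + 3*y) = y*(y + 3)*(y)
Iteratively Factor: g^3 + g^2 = (g)*(g^2 + g) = g^2*(g + 1)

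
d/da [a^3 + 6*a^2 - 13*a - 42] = 3*a^2 + 12*a - 13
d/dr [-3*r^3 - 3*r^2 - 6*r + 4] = -9*r^2 - 6*r - 6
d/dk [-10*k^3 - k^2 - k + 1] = -30*k^2 - 2*k - 1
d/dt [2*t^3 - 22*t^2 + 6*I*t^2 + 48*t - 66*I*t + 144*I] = 6*t^2 + t*(-44 + 12*I) + 48 - 66*I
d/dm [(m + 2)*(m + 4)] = 2*m + 6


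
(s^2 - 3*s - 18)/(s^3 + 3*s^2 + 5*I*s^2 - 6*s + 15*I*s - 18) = (s - 6)/(s^2 + 5*I*s - 6)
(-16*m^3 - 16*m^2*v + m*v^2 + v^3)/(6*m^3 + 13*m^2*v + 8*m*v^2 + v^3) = (-16*m^2 + v^2)/(6*m^2 + 7*m*v + v^2)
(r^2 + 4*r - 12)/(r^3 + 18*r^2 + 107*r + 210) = (r - 2)/(r^2 + 12*r + 35)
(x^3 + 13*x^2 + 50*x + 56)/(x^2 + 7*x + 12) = (x^2 + 9*x + 14)/(x + 3)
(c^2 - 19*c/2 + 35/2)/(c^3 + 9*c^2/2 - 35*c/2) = (c - 7)/(c*(c + 7))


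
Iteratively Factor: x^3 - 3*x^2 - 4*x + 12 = (x + 2)*(x^2 - 5*x + 6) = (x - 3)*(x + 2)*(x - 2)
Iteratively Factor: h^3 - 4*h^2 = (h)*(h^2 - 4*h) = h^2*(h - 4)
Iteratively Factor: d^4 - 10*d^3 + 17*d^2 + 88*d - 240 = (d - 4)*(d^3 - 6*d^2 - 7*d + 60) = (d - 4)^2*(d^2 - 2*d - 15) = (d - 4)^2*(d + 3)*(d - 5)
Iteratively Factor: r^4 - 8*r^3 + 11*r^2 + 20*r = (r + 1)*(r^3 - 9*r^2 + 20*r) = (r - 5)*(r + 1)*(r^2 - 4*r) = (r - 5)*(r - 4)*(r + 1)*(r)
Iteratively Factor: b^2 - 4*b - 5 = (b + 1)*(b - 5)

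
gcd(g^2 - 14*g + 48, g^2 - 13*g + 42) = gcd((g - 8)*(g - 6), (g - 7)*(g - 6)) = g - 6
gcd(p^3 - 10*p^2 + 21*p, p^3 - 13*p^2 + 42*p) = p^2 - 7*p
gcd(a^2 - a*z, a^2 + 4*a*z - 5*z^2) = -a + z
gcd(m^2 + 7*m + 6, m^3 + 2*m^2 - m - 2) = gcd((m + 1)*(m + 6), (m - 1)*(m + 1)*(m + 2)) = m + 1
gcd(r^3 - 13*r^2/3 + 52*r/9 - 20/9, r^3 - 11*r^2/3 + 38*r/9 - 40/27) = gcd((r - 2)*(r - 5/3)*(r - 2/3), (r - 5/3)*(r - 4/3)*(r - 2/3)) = r^2 - 7*r/3 + 10/9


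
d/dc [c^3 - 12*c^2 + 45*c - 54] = 3*c^2 - 24*c + 45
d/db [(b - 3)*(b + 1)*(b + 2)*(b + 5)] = 4*b^3 + 15*b^2 - 14*b - 41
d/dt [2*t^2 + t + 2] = 4*t + 1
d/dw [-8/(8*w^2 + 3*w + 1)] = 8*(16*w + 3)/(8*w^2 + 3*w + 1)^2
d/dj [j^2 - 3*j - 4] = 2*j - 3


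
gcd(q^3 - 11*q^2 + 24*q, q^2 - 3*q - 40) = q - 8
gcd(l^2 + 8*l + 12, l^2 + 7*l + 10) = l + 2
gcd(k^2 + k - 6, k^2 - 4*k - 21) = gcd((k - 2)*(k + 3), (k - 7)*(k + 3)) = k + 3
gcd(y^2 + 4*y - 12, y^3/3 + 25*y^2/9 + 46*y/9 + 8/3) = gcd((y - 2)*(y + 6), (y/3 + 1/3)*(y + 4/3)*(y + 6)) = y + 6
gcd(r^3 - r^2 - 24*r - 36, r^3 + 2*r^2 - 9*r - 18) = r^2 + 5*r + 6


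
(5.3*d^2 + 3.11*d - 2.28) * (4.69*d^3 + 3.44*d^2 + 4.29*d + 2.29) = 24.857*d^5 + 32.8179*d^4 + 22.7422*d^3 + 17.6357*d^2 - 2.6593*d - 5.2212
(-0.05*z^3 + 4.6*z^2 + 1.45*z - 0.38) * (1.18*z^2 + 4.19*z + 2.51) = -0.059*z^5 + 5.2185*z^4 + 20.8595*z^3 + 17.1731*z^2 + 2.0473*z - 0.9538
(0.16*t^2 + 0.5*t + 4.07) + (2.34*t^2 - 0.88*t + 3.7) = 2.5*t^2 - 0.38*t + 7.77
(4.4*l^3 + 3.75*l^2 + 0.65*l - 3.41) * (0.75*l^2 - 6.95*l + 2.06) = 3.3*l^5 - 27.7675*l^4 - 16.511*l^3 + 0.65*l^2 + 25.0385*l - 7.0246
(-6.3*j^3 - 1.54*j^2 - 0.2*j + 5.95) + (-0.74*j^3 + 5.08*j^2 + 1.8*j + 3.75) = -7.04*j^3 + 3.54*j^2 + 1.6*j + 9.7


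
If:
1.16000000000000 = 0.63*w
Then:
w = 1.84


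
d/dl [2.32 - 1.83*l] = -1.83000000000000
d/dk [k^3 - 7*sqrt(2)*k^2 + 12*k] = 3*k^2 - 14*sqrt(2)*k + 12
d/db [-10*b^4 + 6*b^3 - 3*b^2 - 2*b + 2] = -40*b^3 + 18*b^2 - 6*b - 2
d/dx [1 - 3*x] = -3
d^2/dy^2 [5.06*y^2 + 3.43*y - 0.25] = 10.1200000000000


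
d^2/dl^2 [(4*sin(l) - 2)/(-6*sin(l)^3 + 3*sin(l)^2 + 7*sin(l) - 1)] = 2*(288*sin(l)^7 - 432*sin(l)^6 + 120*sin(l)^5 + 498*sin(l)^4 - 465*sin(l)^3 - 101*sin(l)^2 + 49*sin(l) + 76)/(6*sin(l)^3 - 3*sin(l)^2 - 7*sin(l) + 1)^3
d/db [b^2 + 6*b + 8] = 2*b + 6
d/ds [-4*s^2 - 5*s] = -8*s - 5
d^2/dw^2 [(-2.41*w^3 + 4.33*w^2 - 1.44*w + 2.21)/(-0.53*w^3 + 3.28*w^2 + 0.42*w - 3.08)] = (5.94649400000002*w^6 + 5.64577199999991*w^5 - 75.4614*w^4 + 253.525024*w^3 - 449.078388*w^2 + 227.836728*w - 123.858952)/(0.148877*w^9 - 2.764056*w^8 + 16.751922*w^7 - 28.311268*w^6 - 45.40074*w^5 + 93.558192*w^4 + 40.467336*w^3 - 91.71624*w^2 - 11.952864*w + 29.218112)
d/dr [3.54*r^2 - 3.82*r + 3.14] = 7.08*r - 3.82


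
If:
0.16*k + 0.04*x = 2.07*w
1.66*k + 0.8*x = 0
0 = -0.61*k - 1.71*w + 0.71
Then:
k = 1.05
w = 0.04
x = -2.19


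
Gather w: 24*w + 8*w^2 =8*w^2 + 24*w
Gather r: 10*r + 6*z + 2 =10*r + 6*z + 2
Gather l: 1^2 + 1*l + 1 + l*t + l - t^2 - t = l*(t + 2) - t^2 - t + 2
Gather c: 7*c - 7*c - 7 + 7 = 0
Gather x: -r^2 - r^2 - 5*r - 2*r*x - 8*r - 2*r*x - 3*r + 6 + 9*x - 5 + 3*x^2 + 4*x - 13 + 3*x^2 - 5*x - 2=-2*r^2 - 16*r + 6*x^2 + x*(8 - 4*r) - 14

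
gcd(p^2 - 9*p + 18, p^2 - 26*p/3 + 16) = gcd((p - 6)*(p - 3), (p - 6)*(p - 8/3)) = p - 6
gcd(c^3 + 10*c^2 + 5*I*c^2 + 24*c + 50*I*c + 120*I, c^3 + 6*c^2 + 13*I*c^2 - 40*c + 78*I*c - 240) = c^2 + c*(6 + 5*I) + 30*I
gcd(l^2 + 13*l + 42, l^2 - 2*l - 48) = l + 6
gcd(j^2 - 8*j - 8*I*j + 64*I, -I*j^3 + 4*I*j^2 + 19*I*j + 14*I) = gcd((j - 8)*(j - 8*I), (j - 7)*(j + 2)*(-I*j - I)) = 1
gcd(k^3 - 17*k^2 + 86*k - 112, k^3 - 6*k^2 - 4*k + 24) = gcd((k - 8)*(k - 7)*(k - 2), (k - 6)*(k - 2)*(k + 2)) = k - 2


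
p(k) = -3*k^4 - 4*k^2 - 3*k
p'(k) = -12*k^3 - 8*k - 3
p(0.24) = -0.96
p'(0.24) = -5.09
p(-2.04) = -62.48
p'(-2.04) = 115.20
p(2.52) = -153.94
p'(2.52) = -215.20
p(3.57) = -548.99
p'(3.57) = -577.55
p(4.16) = -980.15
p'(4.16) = -900.18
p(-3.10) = -306.20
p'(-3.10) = 379.29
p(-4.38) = -1167.72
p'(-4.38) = 1040.37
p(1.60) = -34.70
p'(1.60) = -64.95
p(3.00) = -288.00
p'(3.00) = -351.00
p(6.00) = -4050.00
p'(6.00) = -2643.00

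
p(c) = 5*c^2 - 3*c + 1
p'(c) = 10*c - 3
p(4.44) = 86.25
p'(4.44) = 41.40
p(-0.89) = 7.63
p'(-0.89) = -11.90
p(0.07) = 0.81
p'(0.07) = -2.30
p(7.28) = 244.15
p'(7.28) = 69.80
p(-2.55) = 41.16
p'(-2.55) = -28.50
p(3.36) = 47.37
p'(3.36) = 30.60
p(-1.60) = 18.60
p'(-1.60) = -19.00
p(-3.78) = 83.78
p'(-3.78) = -40.80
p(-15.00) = 1171.00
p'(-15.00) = -153.00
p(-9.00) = 433.00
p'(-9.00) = -93.00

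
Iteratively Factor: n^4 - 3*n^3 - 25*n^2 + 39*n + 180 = (n + 3)*(n^3 - 6*n^2 - 7*n + 60) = (n - 4)*(n + 3)*(n^2 - 2*n - 15) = (n - 5)*(n - 4)*(n + 3)*(n + 3)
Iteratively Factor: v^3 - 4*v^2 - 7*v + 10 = (v - 5)*(v^2 + v - 2) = (v - 5)*(v - 1)*(v + 2)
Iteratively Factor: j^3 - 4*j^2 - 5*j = (j - 5)*(j^2 + j) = (j - 5)*(j + 1)*(j)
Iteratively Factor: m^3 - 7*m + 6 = (m - 1)*(m^2 + m - 6) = (m - 1)*(m + 3)*(m - 2)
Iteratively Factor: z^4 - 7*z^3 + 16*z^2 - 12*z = (z)*(z^3 - 7*z^2 + 16*z - 12) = z*(z - 2)*(z^2 - 5*z + 6) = z*(z - 3)*(z - 2)*(z - 2)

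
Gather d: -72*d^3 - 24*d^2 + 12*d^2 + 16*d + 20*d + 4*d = -72*d^3 - 12*d^2 + 40*d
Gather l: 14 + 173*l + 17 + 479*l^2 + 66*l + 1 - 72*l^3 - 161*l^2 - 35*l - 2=-72*l^3 + 318*l^2 + 204*l + 30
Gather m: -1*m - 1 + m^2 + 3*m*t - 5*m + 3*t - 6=m^2 + m*(3*t - 6) + 3*t - 7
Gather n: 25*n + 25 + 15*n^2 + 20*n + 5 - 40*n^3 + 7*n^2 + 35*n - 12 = -40*n^3 + 22*n^2 + 80*n + 18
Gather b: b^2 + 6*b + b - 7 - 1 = b^2 + 7*b - 8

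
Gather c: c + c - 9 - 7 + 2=2*c - 14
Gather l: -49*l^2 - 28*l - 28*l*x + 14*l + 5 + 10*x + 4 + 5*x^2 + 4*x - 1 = -49*l^2 + l*(-28*x - 14) + 5*x^2 + 14*x + 8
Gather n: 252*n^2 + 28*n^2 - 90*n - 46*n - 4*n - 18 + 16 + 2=280*n^2 - 140*n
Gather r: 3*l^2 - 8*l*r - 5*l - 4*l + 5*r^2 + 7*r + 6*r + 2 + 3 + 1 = 3*l^2 - 9*l + 5*r^2 + r*(13 - 8*l) + 6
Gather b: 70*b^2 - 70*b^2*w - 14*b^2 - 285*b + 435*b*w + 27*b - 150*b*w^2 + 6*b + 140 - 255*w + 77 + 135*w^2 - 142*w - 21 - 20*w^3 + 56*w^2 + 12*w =b^2*(56 - 70*w) + b*(-150*w^2 + 435*w - 252) - 20*w^3 + 191*w^2 - 385*w + 196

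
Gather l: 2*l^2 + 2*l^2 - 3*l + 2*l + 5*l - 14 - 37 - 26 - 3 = 4*l^2 + 4*l - 80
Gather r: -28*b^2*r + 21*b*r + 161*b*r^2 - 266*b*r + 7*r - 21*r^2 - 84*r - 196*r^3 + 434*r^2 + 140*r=-196*r^3 + r^2*(161*b + 413) + r*(-28*b^2 - 245*b + 63)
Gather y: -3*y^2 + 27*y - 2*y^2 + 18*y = -5*y^2 + 45*y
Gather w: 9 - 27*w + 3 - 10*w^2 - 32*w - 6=-10*w^2 - 59*w + 6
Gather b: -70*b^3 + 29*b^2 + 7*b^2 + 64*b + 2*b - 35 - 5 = -70*b^3 + 36*b^2 + 66*b - 40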